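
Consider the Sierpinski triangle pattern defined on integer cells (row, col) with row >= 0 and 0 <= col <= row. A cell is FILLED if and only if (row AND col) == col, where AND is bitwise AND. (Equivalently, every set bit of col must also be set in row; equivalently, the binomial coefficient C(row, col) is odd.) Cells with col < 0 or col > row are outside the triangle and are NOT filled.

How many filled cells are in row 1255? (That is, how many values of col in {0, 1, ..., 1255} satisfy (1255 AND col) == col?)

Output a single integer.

1255 in binary = 10011100111
popcount(1255) = number of 1-bits in 10011100111 = 7
A col c satisfies (1255 AND c) == c iff every set bit of c is also set in 1255; each of the 7 set bits of 1255 can independently be on or off in c.
count = 2^7 = 128

Answer: 128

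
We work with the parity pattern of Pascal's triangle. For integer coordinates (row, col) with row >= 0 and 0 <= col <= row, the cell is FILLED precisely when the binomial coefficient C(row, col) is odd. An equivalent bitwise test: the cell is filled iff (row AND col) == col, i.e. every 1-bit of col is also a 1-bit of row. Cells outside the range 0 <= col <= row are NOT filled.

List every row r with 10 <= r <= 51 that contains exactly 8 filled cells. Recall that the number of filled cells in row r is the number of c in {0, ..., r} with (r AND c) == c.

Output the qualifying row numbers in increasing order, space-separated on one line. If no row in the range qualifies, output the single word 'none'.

Row r has 2^popcount(r) filled cells, so we need popcount(r) = log2(8) = 3.
Scan r = 10..51 and keep those with exactly 3 one-bits:
r=10=1010 popcount=2 -> skip
r=11=1011 popcount=3 -> KEEP
r=12=1100 popcount=2 -> skip
r=13=1101 popcount=3 -> KEEP
r=14=1110 popcount=3 -> KEEP
r=15=1111 popcount=4 -> skip
r=16=10000 popcount=1 -> skip
r=17=10001 popcount=2 -> skip
r=18=10010 popcount=2 -> skip
r=19=10011 popcount=3 -> KEEP
r=20=10100 popcount=2 -> skip
r=21=10101 popcount=3 -> KEEP
r=22=10110 popcount=3 -> KEEP
r=23=10111 popcount=4 -> skip
r=24=11000 popcount=2 -> skip
r=25=11001 popcount=3 -> KEEP
r=26=11010 popcount=3 -> KEEP
r=27=11011 popcount=4 -> skip
r=28=11100 popcount=3 -> KEEP
r=29=11101 popcount=4 -> skip
r=30=11110 popcount=4 -> skip
r=31=11111 popcount=5 -> skip
r=32=100000 popcount=1 -> skip
r=33=100001 popcount=2 -> skip
r=34=100010 popcount=2 -> skip
r=35=100011 popcount=3 -> KEEP
r=36=100100 popcount=2 -> skip
r=37=100101 popcount=3 -> KEEP
r=38=100110 popcount=3 -> KEEP
r=39=100111 popcount=4 -> skip
r=40=101000 popcount=2 -> skip
r=41=101001 popcount=3 -> KEEP
r=42=101010 popcount=3 -> KEEP
r=43=101011 popcount=4 -> skip
r=44=101100 popcount=3 -> KEEP
r=45=101101 popcount=4 -> skip
r=46=101110 popcount=4 -> skip
r=47=101111 popcount=5 -> skip
r=48=110000 popcount=2 -> skip
r=49=110001 popcount=3 -> KEEP
r=50=110010 popcount=3 -> KEEP
r=51=110011 popcount=4 -> skip
Kept rows: 11 13 14 19 21 22 25 26 28 35 37 38 41 42 44 49 50

Answer: 11 13 14 19 21 22 25 26 28 35 37 38 41 42 44 49 50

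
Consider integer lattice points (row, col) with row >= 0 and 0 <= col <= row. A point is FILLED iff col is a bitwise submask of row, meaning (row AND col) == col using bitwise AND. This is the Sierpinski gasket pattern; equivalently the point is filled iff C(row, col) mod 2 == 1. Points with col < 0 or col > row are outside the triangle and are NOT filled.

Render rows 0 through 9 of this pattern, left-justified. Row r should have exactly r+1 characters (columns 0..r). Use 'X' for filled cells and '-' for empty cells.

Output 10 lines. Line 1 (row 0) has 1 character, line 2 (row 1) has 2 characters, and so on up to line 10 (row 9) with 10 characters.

r0=0: X
r1=1: XX
r2=10: X-X
r3=11: XXXX
r4=100: X---X
r5=101: XX--XX
r6=110: X-X-X-X
r7=111: XXXXXXXX
r8=1000: X-------X
r9=1001: XX------XX

Answer: X
XX
X-X
XXXX
X---X
XX--XX
X-X-X-X
XXXXXXXX
X-------X
XX------XX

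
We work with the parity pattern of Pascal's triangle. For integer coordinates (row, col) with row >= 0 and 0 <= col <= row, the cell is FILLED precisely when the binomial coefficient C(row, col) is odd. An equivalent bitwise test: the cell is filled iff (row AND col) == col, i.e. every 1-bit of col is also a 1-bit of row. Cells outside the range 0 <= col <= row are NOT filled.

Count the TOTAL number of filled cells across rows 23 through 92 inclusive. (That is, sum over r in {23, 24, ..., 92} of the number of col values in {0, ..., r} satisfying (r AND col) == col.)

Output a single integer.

r23=10111 pc4: +16 =16
r24=11000 pc2: +4 =20
r25=11001 pc3: +8 =28
r26=11010 pc3: +8 =36
r27=11011 pc4: +16 =52
r28=11100 pc3: +8 =60
r29=11101 pc4: +16 =76
r30=11110 pc4: +16 =92
r31=11111 pc5: +32 =124
r32=100000 pc1: +2 =126
r33=100001 pc2: +4 =130
r34=100010 pc2: +4 =134
r35=100011 pc3: +8 =142
r36=100100 pc2: +4 =146
r37=100101 pc3: +8 =154
r38=100110 pc3: +8 =162
r39=100111 pc4: +16 =178
r40=101000 pc2: +4 =182
r41=101001 pc3: +8 =190
r42=101010 pc3: +8 =198
r43=101011 pc4: +16 =214
r44=101100 pc3: +8 =222
r45=101101 pc4: +16 =238
r46=101110 pc4: +16 =254
r47=101111 pc5: +32 =286
r48=110000 pc2: +4 =290
r49=110001 pc3: +8 =298
r50=110010 pc3: +8 =306
r51=110011 pc4: +16 =322
r52=110100 pc3: +8 =330
r53=110101 pc4: +16 =346
r54=110110 pc4: +16 =362
r55=110111 pc5: +32 =394
r56=111000 pc3: +8 =402
r57=111001 pc4: +16 =418
r58=111010 pc4: +16 =434
r59=111011 pc5: +32 =466
r60=111100 pc4: +16 =482
r61=111101 pc5: +32 =514
r62=111110 pc5: +32 =546
r63=111111 pc6: +64 =610
r64=1000000 pc1: +2 =612
r65=1000001 pc2: +4 =616
r66=1000010 pc2: +4 =620
r67=1000011 pc3: +8 =628
r68=1000100 pc2: +4 =632
r69=1000101 pc3: +8 =640
r70=1000110 pc3: +8 =648
r71=1000111 pc4: +16 =664
r72=1001000 pc2: +4 =668
r73=1001001 pc3: +8 =676
r74=1001010 pc3: +8 =684
r75=1001011 pc4: +16 =700
r76=1001100 pc3: +8 =708
r77=1001101 pc4: +16 =724
r78=1001110 pc4: +16 =740
r79=1001111 pc5: +32 =772
r80=1010000 pc2: +4 =776
r81=1010001 pc3: +8 =784
r82=1010010 pc3: +8 =792
r83=1010011 pc4: +16 =808
r84=1010100 pc3: +8 =816
r85=1010101 pc4: +16 =832
r86=1010110 pc4: +16 =848
r87=1010111 pc5: +32 =880
r88=1011000 pc3: +8 =888
r89=1011001 pc4: +16 =904
r90=1011010 pc4: +16 =920
r91=1011011 pc5: +32 =952
r92=1011100 pc4: +16 =968

Answer: 968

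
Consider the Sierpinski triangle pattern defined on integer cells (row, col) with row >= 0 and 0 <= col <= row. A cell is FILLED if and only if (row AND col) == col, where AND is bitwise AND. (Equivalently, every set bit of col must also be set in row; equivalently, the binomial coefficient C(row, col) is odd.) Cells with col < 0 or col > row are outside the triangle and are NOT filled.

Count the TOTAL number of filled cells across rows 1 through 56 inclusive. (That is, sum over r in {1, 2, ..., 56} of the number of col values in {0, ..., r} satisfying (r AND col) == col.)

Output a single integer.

r1=1 pc1: +2 =2
r2=10 pc1: +2 =4
r3=11 pc2: +4 =8
r4=100 pc1: +2 =10
r5=101 pc2: +4 =14
r6=110 pc2: +4 =18
r7=111 pc3: +8 =26
r8=1000 pc1: +2 =28
r9=1001 pc2: +4 =32
r10=1010 pc2: +4 =36
r11=1011 pc3: +8 =44
r12=1100 pc2: +4 =48
r13=1101 pc3: +8 =56
r14=1110 pc3: +8 =64
r15=1111 pc4: +16 =80
r16=10000 pc1: +2 =82
r17=10001 pc2: +4 =86
r18=10010 pc2: +4 =90
r19=10011 pc3: +8 =98
r20=10100 pc2: +4 =102
r21=10101 pc3: +8 =110
r22=10110 pc3: +8 =118
r23=10111 pc4: +16 =134
r24=11000 pc2: +4 =138
r25=11001 pc3: +8 =146
r26=11010 pc3: +8 =154
r27=11011 pc4: +16 =170
r28=11100 pc3: +8 =178
r29=11101 pc4: +16 =194
r30=11110 pc4: +16 =210
r31=11111 pc5: +32 =242
r32=100000 pc1: +2 =244
r33=100001 pc2: +4 =248
r34=100010 pc2: +4 =252
r35=100011 pc3: +8 =260
r36=100100 pc2: +4 =264
r37=100101 pc3: +8 =272
r38=100110 pc3: +8 =280
r39=100111 pc4: +16 =296
r40=101000 pc2: +4 =300
r41=101001 pc3: +8 =308
r42=101010 pc3: +8 =316
r43=101011 pc4: +16 =332
r44=101100 pc3: +8 =340
r45=101101 pc4: +16 =356
r46=101110 pc4: +16 =372
r47=101111 pc5: +32 =404
r48=110000 pc2: +4 =408
r49=110001 pc3: +8 =416
r50=110010 pc3: +8 =424
r51=110011 pc4: +16 =440
r52=110100 pc3: +8 =448
r53=110101 pc4: +16 =464
r54=110110 pc4: +16 =480
r55=110111 pc5: +32 =512
r56=111000 pc3: +8 =520

Answer: 520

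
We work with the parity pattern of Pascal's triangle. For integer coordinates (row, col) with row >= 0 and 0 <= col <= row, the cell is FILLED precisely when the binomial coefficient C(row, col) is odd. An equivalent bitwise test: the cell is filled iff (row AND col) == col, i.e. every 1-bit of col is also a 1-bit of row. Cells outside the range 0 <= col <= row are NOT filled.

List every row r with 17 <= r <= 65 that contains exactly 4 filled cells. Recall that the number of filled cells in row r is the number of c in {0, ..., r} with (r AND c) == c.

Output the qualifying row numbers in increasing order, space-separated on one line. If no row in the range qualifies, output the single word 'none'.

Answer: 17 18 20 24 33 34 36 40 48 65

Derivation:
Row r has 2^popcount(r) filled cells, so we need popcount(r) = log2(4) = 2.
Scan r = 17..65 and keep those with exactly 2 one-bits:
r=17=10001 popcount=2 -> KEEP
r=18=10010 popcount=2 -> KEEP
r=19=10011 popcount=3 -> skip
r=20=10100 popcount=2 -> KEEP
r=21=10101 popcount=3 -> skip
r=22=10110 popcount=3 -> skip
r=23=10111 popcount=4 -> skip
r=24=11000 popcount=2 -> KEEP
r=25=11001 popcount=3 -> skip
r=26=11010 popcount=3 -> skip
r=27=11011 popcount=4 -> skip
r=28=11100 popcount=3 -> skip
r=29=11101 popcount=4 -> skip
r=30=11110 popcount=4 -> skip
r=31=11111 popcount=5 -> skip
r=32=100000 popcount=1 -> skip
r=33=100001 popcount=2 -> KEEP
r=34=100010 popcount=2 -> KEEP
r=35=100011 popcount=3 -> skip
r=36=100100 popcount=2 -> KEEP
r=37=100101 popcount=3 -> skip
r=38=100110 popcount=3 -> skip
r=39=100111 popcount=4 -> skip
r=40=101000 popcount=2 -> KEEP
r=41=101001 popcount=3 -> skip
r=42=101010 popcount=3 -> skip
r=43=101011 popcount=4 -> skip
r=44=101100 popcount=3 -> skip
r=45=101101 popcount=4 -> skip
r=46=101110 popcount=4 -> skip
r=47=101111 popcount=5 -> skip
r=48=110000 popcount=2 -> KEEP
r=49=110001 popcount=3 -> skip
r=50=110010 popcount=3 -> skip
r=51=110011 popcount=4 -> skip
r=52=110100 popcount=3 -> skip
r=53=110101 popcount=4 -> skip
r=54=110110 popcount=4 -> skip
r=55=110111 popcount=5 -> skip
r=56=111000 popcount=3 -> skip
r=57=111001 popcount=4 -> skip
r=58=111010 popcount=4 -> skip
r=59=111011 popcount=5 -> skip
r=60=111100 popcount=4 -> skip
r=61=111101 popcount=5 -> skip
r=62=111110 popcount=5 -> skip
r=63=111111 popcount=6 -> skip
r=64=1000000 popcount=1 -> skip
r=65=1000001 popcount=2 -> KEEP
Kept rows: 17 18 20 24 33 34 36 40 48 65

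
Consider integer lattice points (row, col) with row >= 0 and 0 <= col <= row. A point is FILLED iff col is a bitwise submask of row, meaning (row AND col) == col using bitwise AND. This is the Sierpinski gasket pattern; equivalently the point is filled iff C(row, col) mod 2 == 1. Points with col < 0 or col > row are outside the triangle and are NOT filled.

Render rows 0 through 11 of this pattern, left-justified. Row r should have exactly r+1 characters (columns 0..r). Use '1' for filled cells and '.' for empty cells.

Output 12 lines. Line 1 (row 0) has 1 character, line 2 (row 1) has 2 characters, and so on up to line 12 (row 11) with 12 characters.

r0=0: 1
r1=1: 11
r2=10: 1.1
r3=11: 1111
r4=100: 1...1
r5=101: 11..11
r6=110: 1.1.1.1
r7=111: 11111111
r8=1000: 1.......1
r9=1001: 11......11
r10=1010: 1.1.....1.1
r11=1011: 1111....1111

Answer: 1
11
1.1
1111
1...1
11..11
1.1.1.1
11111111
1.......1
11......11
1.1.....1.1
1111....1111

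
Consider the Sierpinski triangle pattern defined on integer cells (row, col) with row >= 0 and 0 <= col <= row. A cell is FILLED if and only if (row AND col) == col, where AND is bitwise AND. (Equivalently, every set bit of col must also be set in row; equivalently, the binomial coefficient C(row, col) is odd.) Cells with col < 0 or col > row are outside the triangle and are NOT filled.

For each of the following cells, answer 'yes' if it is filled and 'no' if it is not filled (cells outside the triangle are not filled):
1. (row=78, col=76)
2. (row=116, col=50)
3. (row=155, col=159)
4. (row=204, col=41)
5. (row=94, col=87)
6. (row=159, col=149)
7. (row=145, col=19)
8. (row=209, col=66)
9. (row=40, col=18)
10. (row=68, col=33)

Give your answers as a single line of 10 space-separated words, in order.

(78,76): row=0b1001110, col=0b1001100, row AND col = 0b1001100 = 76; 76 == 76 -> filled
(116,50): row=0b1110100, col=0b110010, row AND col = 0b110000 = 48; 48 != 50 -> empty
(155,159): col outside [0, 155] -> not filled
(204,41): row=0b11001100, col=0b101001, row AND col = 0b1000 = 8; 8 != 41 -> empty
(94,87): row=0b1011110, col=0b1010111, row AND col = 0b1010110 = 86; 86 != 87 -> empty
(159,149): row=0b10011111, col=0b10010101, row AND col = 0b10010101 = 149; 149 == 149 -> filled
(145,19): row=0b10010001, col=0b10011, row AND col = 0b10001 = 17; 17 != 19 -> empty
(209,66): row=0b11010001, col=0b1000010, row AND col = 0b1000000 = 64; 64 != 66 -> empty
(40,18): row=0b101000, col=0b10010, row AND col = 0b0 = 0; 0 != 18 -> empty
(68,33): row=0b1000100, col=0b100001, row AND col = 0b0 = 0; 0 != 33 -> empty

Answer: yes no no no no yes no no no no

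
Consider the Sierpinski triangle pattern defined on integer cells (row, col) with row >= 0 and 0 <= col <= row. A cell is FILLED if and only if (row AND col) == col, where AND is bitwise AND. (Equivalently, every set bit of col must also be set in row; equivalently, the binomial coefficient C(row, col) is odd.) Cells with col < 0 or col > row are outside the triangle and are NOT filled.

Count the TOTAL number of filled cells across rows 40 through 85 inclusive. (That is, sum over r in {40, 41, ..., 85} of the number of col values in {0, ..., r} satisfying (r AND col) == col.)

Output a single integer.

Answer: 654

Derivation:
r40=101000 pc2: +4 =4
r41=101001 pc3: +8 =12
r42=101010 pc3: +8 =20
r43=101011 pc4: +16 =36
r44=101100 pc3: +8 =44
r45=101101 pc4: +16 =60
r46=101110 pc4: +16 =76
r47=101111 pc5: +32 =108
r48=110000 pc2: +4 =112
r49=110001 pc3: +8 =120
r50=110010 pc3: +8 =128
r51=110011 pc4: +16 =144
r52=110100 pc3: +8 =152
r53=110101 pc4: +16 =168
r54=110110 pc4: +16 =184
r55=110111 pc5: +32 =216
r56=111000 pc3: +8 =224
r57=111001 pc4: +16 =240
r58=111010 pc4: +16 =256
r59=111011 pc5: +32 =288
r60=111100 pc4: +16 =304
r61=111101 pc5: +32 =336
r62=111110 pc5: +32 =368
r63=111111 pc6: +64 =432
r64=1000000 pc1: +2 =434
r65=1000001 pc2: +4 =438
r66=1000010 pc2: +4 =442
r67=1000011 pc3: +8 =450
r68=1000100 pc2: +4 =454
r69=1000101 pc3: +8 =462
r70=1000110 pc3: +8 =470
r71=1000111 pc4: +16 =486
r72=1001000 pc2: +4 =490
r73=1001001 pc3: +8 =498
r74=1001010 pc3: +8 =506
r75=1001011 pc4: +16 =522
r76=1001100 pc3: +8 =530
r77=1001101 pc4: +16 =546
r78=1001110 pc4: +16 =562
r79=1001111 pc5: +32 =594
r80=1010000 pc2: +4 =598
r81=1010001 pc3: +8 =606
r82=1010010 pc3: +8 =614
r83=1010011 pc4: +16 =630
r84=1010100 pc3: +8 =638
r85=1010101 pc4: +16 =654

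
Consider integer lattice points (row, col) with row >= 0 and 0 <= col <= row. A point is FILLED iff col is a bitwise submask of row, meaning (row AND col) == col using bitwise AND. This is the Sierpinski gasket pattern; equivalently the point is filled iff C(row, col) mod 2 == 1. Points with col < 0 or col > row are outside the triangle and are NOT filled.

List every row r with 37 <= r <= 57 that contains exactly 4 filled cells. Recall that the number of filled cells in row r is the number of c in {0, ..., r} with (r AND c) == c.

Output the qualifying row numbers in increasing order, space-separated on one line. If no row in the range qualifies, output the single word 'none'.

Row r has 2^popcount(r) filled cells, so we need popcount(r) = log2(4) = 2.
Scan r = 37..57 and keep those with exactly 2 one-bits:
r=37=100101 popcount=3 -> skip
r=38=100110 popcount=3 -> skip
r=39=100111 popcount=4 -> skip
r=40=101000 popcount=2 -> KEEP
r=41=101001 popcount=3 -> skip
r=42=101010 popcount=3 -> skip
r=43=101011 popcount=4 -> skip
r=44=101100 popcount=3 -> skip
r=45=101101 popcount=4 -> skip
r=46=101110 popcount=4 -> skip
r=47=101111 popcount=5 -> skip
r=48=110000 popcount=2 -> KEEP
r=49=110001 popcount=3 -> skip
r=50=110010 popcount=3 -> skip
r=51=110011 popcount=4 -> skip
r=52=110100 popcount=3 -> skip
r=53=110101 popcount=4 -> skip
r=54=110110 popcount=4 -> skip
r=55=110111 popcount=5 -> skip
r=56=111000 popcount=3 -> skip
r=57=111001 popcount=4 -> skip
Kept rows: 40 48

Answer: 40 48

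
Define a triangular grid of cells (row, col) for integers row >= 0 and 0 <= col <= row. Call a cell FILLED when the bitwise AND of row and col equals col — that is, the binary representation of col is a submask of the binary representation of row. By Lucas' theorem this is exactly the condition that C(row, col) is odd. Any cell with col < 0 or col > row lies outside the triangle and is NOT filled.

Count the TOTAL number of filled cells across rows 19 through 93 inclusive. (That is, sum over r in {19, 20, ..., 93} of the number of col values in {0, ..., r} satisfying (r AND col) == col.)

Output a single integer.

r19=10011 pc3: +8 =8
r20=10100 pc2: +4 =12
r21=10101 pc3: +8 =20
r22=10110 pc3: +8 =28
r23=10111 pc4: +16 =44
r24=11000 pc2: +4 =48
r25=11001 pc3: +8 =56
r26=11010 pc3: +8 =64
r27=11011 pc4: +16 =80
r28=11100 pc3: +8 =88
r29=11101 pc4: +16 =104
r30=11110 pc4: +16 =120
r31=11111 pc5: +32 =152
r32=100000 pc1: +2 =154
r33=100001 pc2: +4 =158
r34=100010 pc2: +4 =162
r35=100011 pc3: +8 =170
r36=100100 pc2: +4 =174
r37=100101 pc3: +8 =182
r38=100110 pc3: +8 =190
r39=100111 pc4: +16 =206
r40=101000 pc2: +4 =210
r41=101001 pc3: +8 =218
r42=101010 pc3: +8 =226
r43=101011 pc4: +16 =242
r44=101100 pc3: +8 =250
r45=101101 pc4: +16 =266
r46=101110 pc4: +16 =282
r47=101111 pc5: +32 =314
r48=110000 pc2: +4 =318
r49=110001 pc3: +8 =326
r50=110010 pc3: +8 =334
r51=110011 pc4: +16 =350
r52=110100 pc3: +8 =358
r53=110101 pc4: +16 =374
r54=110110 pc4: +16 =390
r55=110111 pc5: +32 =422
r56=111000 pc3: +8 =430
r57=111001 pc4: +16 =446
r58=111010 pc4: +16 =462
r59=111011 pc5: +32 =494
r60=111100 pc4: +16 =510
r61=111101 pc5: +32 =542
r62=111110 pc5: +32 =574
r63=111111 pc6: +64 =638
r64=1000000 pc1: +2 =640
r65=1000001 pc2: +4 =644
r66=1000010 pc2: +4 =648
r67=1000011 pc3: +8 =656
r68=1000100 pc2: +4 =660
r69=1000101 pc3: +8 =668
r70=1000110 pc3: +8 =676
r71=1000111 pc4: +16 =692
r72=1001000 pc2: +4 =696
r73=1001001 pc3: +8 =704
r74=1001010 pc3: +8 =712
r75=1001011 pc4: +16 =728
r76=1001100 pc3: +8 =736
r77=1001101 pc4: +16 =752
r78=1001110 pc4: +16 =768
r79=1001111 pc5: +32 =800
r80=1010000 pc2: +4 =804
r81=1010001 pc3: +8 =812
r82=1010010 pc3: +8 =820
r83=1010011 pc4: +16 =836
r84=1010100 pc3: +8 =844
r85=1010101 pc4: +16 =860
r86=1010110 pc4: +16 =876
r87=1010111 pc5: +32 =908
r88=1011000 pc3: +8 =916
r89=1011001 pc4: +16 =932
r90=1011010 pc4: +16 =948
r91=1011011 pc5: +32 =980
r92=1011100 pc4: +16 =996
r93=1011101 pc5: +32 =1028

Answer: 1028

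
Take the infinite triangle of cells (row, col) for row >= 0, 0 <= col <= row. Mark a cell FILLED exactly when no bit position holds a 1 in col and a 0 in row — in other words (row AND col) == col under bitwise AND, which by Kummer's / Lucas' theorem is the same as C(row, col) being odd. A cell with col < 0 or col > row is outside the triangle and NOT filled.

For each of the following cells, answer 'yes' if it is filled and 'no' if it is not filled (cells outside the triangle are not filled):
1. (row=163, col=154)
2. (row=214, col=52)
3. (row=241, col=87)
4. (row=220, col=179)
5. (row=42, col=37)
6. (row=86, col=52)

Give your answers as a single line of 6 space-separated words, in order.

Answer: no no no no no no

Derivation:
(163,154): row=0b10100011, col=0b10011010, row AND col = 0b10000010 = 130; 130 != 154 -> empty
(214,52): row=0b11010110, col=0b110100, row AND col = 0b10100 = 20; 20 != 52 -> empty
(241,87): row=0b11110001, col=0b1010111, row AND col = 0b1010001 = 81; 81 != 87 -> empty
(220,179): row=0b11011100, col=0b10110011, row AND col = 0b10010000 = 144; 144 != 179 -> empty
(42,37): row=0b101010, col=0b100101, row AND col = 0b100000 = 32; 32 != 37 -> empty
(86,52): row=0b1010110, col=0b110100, row AND col = 0b10100 = 20; 20 != 52 -> empty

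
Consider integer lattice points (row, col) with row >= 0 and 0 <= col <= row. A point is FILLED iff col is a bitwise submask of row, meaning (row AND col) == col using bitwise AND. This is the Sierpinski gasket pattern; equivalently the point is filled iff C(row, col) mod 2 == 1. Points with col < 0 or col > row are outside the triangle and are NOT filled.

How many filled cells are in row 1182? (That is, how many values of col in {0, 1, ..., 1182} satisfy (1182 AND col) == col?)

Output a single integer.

Answer: 64

Derivation:
1182 in binary = 10010011110
popcount(1182) = number of 1-bits in 10010011110 = 6
A col c satisfies (1182 AND c) == c iff every set bit of c is also set in 1182; each of the 6 set bits of 1182 can independently be on or off in c.
count = 2^6 = 64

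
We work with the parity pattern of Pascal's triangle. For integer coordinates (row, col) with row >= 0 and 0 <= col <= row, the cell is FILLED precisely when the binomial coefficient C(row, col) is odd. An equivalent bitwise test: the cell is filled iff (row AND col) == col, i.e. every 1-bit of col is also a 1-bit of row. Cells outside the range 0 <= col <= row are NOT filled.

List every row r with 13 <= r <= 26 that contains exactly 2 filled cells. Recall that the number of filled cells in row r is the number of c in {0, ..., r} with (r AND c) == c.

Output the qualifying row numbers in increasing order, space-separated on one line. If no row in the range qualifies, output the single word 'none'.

Answer: 16

Derivation:
Row r has 2^popcount(r) filled cells, so we need popcount(r) = log2(2) = 1.
Scan r = 13..26 and keep those with exactly 1 one-bits:
r=13=1101 popcount=3 -> skip
r=14=1110 popcount=3 -> skip
r=15=1111 popcount=4 -> skip
r=16=10000 popcount=1 -> KEEP
r=17=10001 popcount=2 -> skip
r=18=10010 popcount=2 -> skip
r=19=10011 popcount=3 -> skip
r=20=10100 popcount=2 -> skip
r=21=10101 popcount=3 -> skip
r=22=10110 popcount=3 -> skip
r=23=10111 popcount=4 -> skip
r=24=11000 popcount=2 -> skip
r=25=11001 popcount=3 -> skip
r=26=11010 popcount=3 -> skip
Kept rows: 16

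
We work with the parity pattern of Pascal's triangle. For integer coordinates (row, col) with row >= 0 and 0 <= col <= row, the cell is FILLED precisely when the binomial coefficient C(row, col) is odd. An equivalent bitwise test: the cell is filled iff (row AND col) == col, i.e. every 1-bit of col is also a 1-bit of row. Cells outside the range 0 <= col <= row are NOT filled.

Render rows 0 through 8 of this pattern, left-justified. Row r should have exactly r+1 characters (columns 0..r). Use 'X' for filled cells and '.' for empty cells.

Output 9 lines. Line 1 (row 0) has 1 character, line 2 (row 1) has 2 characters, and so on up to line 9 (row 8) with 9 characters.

Answer: X
XX
X.X
XXXX
X...X
XX..XX
X.X.X.X
XXXXXXXX
X.......X

Derivation:
r0=0: X
r1=1: XX
r2=10: X.X
r3=11: XXXX
r4=100: X...X
r5=101: XX..XX
r6=110: X.X.X.X
r7=111: XXXXXXXX
r8=1000: X.......X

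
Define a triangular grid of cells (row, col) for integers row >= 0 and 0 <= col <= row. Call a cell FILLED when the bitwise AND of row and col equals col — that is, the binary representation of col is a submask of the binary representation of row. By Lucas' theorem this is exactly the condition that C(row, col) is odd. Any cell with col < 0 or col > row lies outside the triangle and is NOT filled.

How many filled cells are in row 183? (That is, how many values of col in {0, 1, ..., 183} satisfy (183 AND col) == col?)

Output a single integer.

Answer: 64

Derivation:
183 in binary = 10110111
popcount(183) = number of 1-bits in 10110111 = 6
A col c satisfies (183 AND c) == c iff every set bit of c is also set in 183; each of the 6 set bits of 183 can independently be on or off in c.
count = 2^6 = 64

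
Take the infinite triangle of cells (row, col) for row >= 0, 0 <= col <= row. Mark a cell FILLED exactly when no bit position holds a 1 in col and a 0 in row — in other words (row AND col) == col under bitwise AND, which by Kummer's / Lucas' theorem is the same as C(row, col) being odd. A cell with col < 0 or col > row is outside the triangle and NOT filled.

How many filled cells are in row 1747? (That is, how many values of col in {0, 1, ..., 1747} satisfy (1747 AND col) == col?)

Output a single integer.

1747 in binary = 11011010011
popcount(1747) = number of 1-bits in 11011010011 = 7
A col c satisfies (1747 AND c) == c iff every set bit of c is also set in 1747; each of the 7 set bits of 1747 can independently be on or off in c.
count = 2^7 = 128

Answer: 128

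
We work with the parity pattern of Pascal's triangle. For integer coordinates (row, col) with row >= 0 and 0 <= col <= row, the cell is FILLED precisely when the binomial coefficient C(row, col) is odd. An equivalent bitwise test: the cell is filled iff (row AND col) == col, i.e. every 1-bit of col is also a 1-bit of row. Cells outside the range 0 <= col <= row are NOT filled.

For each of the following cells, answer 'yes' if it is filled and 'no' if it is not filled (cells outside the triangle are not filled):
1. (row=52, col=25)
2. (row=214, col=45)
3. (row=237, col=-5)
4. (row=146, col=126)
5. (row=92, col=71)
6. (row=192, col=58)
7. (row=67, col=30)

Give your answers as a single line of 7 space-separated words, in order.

(52,25): row=0b110100, col=0b11001, row AND col = 0b10000 = 16; 16 != 25 -> empty
(214,45): row=0b11010110, col=0b101101, row AND col = 0b100 = 4; 4 != 45 -> empty
(237,-5): col outside [0, 237] -> not filled
(146,126): row=0b10010010, col=0b1111110, row AND col = 0b10010 = 18; 18 != 126 -> empty
(92,71): row=0b1011100, col=0b1000111, row AND col = 0b1000100 = 68; 68 != 71 -> empty
(192,58): row=0b11000000, col=0b111010, row AND col = 0b0 = 0; 0 != 58 -> empty
(67,30): row=0b1000011, col=0b11110, row AND col = 0b10 = 2; 2 != 30 -> empty

Answer: no no no no no no no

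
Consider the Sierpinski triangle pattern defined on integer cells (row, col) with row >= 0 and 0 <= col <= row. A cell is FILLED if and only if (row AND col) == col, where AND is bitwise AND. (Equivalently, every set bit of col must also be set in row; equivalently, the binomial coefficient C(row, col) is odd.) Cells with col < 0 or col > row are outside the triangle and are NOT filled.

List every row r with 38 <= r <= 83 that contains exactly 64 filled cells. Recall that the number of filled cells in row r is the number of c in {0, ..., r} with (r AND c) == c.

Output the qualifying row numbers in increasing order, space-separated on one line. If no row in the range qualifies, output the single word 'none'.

Answer: 63

Derivation:
Row r has 2^popcount(r) filled cells, so we need popcount(r) = log2(64) = 6.
Scan r = 38..83 and keep those with exactly 6 one-bits:
r=38=100110 popcount=3 -> skip
r=39=100111 popcount=4 -> skip
r=40=101000 popcount=2 -> skip
r=41=101001 popcount=3 -> skip
r=42=101010 popcount=3 -> skip
r=43=101011 popcount=4 -> skip
r=44=101100 popcount=3 -> skip
r=45=101101 popcount=4 -> skip
r=46=101110 popcount=4 -> skip
r=47=101111 popcount=5 -> skip
r=48=110000 popcount=2 -> skip
r=49=110001 popcount=3 -> skip
r=50=110010 popcount=3 -> skip
r=51=110011 popcount=4 -> skip
r=52=110100 popcount=3 -> skip
r=53=110101 popcount=4 -> skip
r=54=110110 popcount=4 -> skip
r=55=110111 popcount=5 -> skip
r=56=111000 popcount=3 -> skip
r=57=111001 popcount=4 -> skip
r=58=111010 popcount=4 -> skip
r=59=111011 popcount=5 -> skip
r=60=111100 popcount=4 -> skip
r=61=111101 popcount=5 -> skip
r=62=111110 popcount=5 -> skip
r=63=111111 popcount=6 -> KEEP
r=64=1000000 popcount=1 -> skip
r=65=1000001 popcount=2 -> skip
r=66=1000010 popcount=2 -> skip
r=67=1000011 popcount=3 -> skip
r=68=1000100 popcount=2 -> skip
r=69=1000101 popcount=3 -> skip
r=70=1000110 popcount=3 -> skip
r=71=1000111 popcount=4 -> skip
r=72=1001000 popcount=2 -> skip
r=73=1001001 popcount=3 -> skip
r=74=1001010 popcount=3 -> skip
r=75=1001011 popcount=4 -> skip
r=76=1001100 popcount=3 -> skip
r=77=1001101 popcount=4 -> skip
r=78=1001110 popcount=4 -> skip
r=79=1001111 popcount=5 -> skip
r=80=1010000 popcount=2 -> skip
r=81=1010001 popcount=3 -> skip
r=82=1010010 popcount=3 -> skip
r=83=1010011 popcount=4 -> skip
Kept rows: 63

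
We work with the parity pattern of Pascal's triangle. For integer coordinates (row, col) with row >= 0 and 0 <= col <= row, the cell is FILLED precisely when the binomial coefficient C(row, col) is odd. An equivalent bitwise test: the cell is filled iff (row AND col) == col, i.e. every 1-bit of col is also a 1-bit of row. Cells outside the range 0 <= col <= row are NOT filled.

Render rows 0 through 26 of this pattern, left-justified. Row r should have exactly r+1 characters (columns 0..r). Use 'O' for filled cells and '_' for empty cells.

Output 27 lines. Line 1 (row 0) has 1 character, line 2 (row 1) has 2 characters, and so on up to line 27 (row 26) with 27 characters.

r0=0: O
r1=1: OO
r2=10: O_O
r3=11: OOOO
r4=100: O___O
r5=101: OO__OO
r6=110: O_O_O_O
r7=111: OOOOOOOO
r8=1000: O_______O
r9=1001: OO______OO
r10=1010: O_O_____O_O
r11=1011: OOOO____OOOO
r12=1100: O___O___O___O
r13=1101: OO__OO__OO__OO
r14=1110: O_O_O_O_O_O_O_O
r15=1111: OOOOOOOOOOOOOOOO
r16=10000: O_______________O
r17=10001: OO______________OO
r18=10010: O_O_____________O_O
r19=10011: OOOO____________OOOO
r20=10100: O___O___________O___O
r21=10101: OO__OO__________OO__OO
r22=10110: O_O_O_O_________O_O_O_O
r23=10111: OOOOOOOO________OOOOOOOO
r24=11000: O_______O_______O_______O
r25=11001: OO______OO______OO______OO
r26=11010: O_O_____O_O_____O_O_____O_O

Answer: O
OO
O_O
OOOO
O___O
OO__OO
O_O_O_O
OOOOOOOO
O_______O
OO______OO
O_O_____O_O
OOOO____OOOO
O___O___O___O
OO__OO__OO__OO
O_O_O_O_O_O_O_O
OOOOOOOOOOOOOOOO
O_______________O
OO______________OO
O_O_____________O_O
OOOO____________OOOO
O___O___________O___O
OO__OO__________OO__OO
O_O_O_O_________O_O_O_O
OOOOOOOO________OOOOOOOO
O_______O_______O_______O
OO______OO______OO______OO
O_O_____O_O_____O_O_____O_O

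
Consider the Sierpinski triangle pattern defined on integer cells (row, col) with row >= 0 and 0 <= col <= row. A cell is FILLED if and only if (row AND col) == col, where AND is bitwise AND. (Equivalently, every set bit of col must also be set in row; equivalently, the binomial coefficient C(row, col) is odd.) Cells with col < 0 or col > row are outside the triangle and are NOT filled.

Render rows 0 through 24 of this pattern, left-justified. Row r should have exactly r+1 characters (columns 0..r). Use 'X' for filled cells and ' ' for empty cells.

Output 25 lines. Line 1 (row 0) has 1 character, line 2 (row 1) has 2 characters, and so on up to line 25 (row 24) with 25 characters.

r0=0: X
r1=1: XX
r2=10: X X
r3=11: XXXX
r4=100: X   X
r5=101: XX  XX
r6=110: X X X X
r7=111: XXXXXXXX
r8=1000: X       X
r9=1001: XX      XX
r10=1010: X X     X X
r11=1011: XXXX    XXXX
r12=1100: X   X   X   X
r13=1101: XX  XX  XX  XX
r14=1110: X X X X X X X X
r15=1111: XXXXXXXXXXXXXXXX
r16=10000: X               X
r17=10001: XX              XX
r18=10010: X X             X X
r19=10011: XXXX            XXXX
r20=10100: X   X           X   X
r21=10101: XX  XX          XX  XX
r22=10110: X X X X         X X X X
r23=10111: XXXXXXXX        XXXXXXXX
r24=11000: X       X       X       X

Answer: X
XX
X X
XXXX
X   X
XX  XX
X X X X
XXXXXXXX
X       X
XX      XX
X X     X X
XXXX    XXXX
X   X   X   X
XX  XX  XX  XX
X X X X X X X X
XXXXXXXXXXXXXXXX
X               X
XX              XX
X X             X X
XXXX            XXXX
X   X           X   X
XX  XX          XX  XX
X X X X         X X X X
XXXXXXXX        XXXXXXXX
X       X       X       X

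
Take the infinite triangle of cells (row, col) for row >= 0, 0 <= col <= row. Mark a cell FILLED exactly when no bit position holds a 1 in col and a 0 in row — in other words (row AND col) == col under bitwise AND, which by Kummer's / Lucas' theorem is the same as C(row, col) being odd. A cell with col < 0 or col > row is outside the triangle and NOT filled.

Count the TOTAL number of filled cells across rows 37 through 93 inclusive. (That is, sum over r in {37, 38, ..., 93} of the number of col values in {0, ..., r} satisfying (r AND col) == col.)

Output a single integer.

r37=100101 pc3: +8 =8
r38=100110 pc3: +8 =16
r39=100111 pc4: +16 =32
r40=101000 pc2: +4 =36
r41=101001 pc3: +8 =44
r42=101010 pc3: +8 =52
r43=101011 pc4: +16 =68
r44=101100 pc3: +8 =76
r45=101101 pc4: +16 =92
r46=101110 pc4: +16 =108
r47=101111 pc5: +32 =140
r48=110000 pc2: +4 =144
r49=110001 pc3: +8 =152
r50=110010 pc3: +8 =160
r51=110011 pc4: +16 =176
r52=110100 pc3: +8 =184
r53=110101 pc4: +16 =200
r54=110110 pc4: +16 =216
r55=110111 pc5: +32 =248
r56=111000 pc3: +8 =256
r57=111001 pc4: +16 =272
r58=111010 pc4: +16 =288
r59=111011 pc5: +32 =320
r60=111100 pc4: +16 =336
r61=111101 pc5: +32 =368
r62=111110 pc5: +32 =400
r63=111111 pc6: +64 =464
r64=1000000 pc1: +2 =466
r65=1000001 pc2: +4 =470
r66=1000010 pc2: +4 =474
r67=1000011 pc3: +8 =482
r68=1000100 pc2: +4 =486
r69=1000101 pc3: +8 =494
r70=1000110 pc3: +8 =502
r71=1000111 pc4: +16 =518
r72=1001000 pc2: +4 =522
r73=1001001 pc3: +8 =530
r74=1001010 pc3: +8 =538
r75=1001011 pc4: +16 =554
r76=1001100 pc3: +8 =562
r77=1001101 pc4: +16 =578
r78=1001110 pc4: +16 =594
r79=1001111 pc5: +32 =626
r80=1010000 pc2: +4 =630
r81=1010001 pc3: +8 =638
r82=1010010 pc3: +8 =646
r83=1010011 pc4: +16 =662
r84=1010100 pc3: +8 =670
r85=1010101 pc4: +16 =686
r86=1010110 pc4: +16 =702
r87=1010111 pc5: +32 =734
r88=1011000 pc3: +8 =742
r89=1011001 pc4: +16 =758
r90=1011010 pc4: +16 =774
r91=1011011 pc5: +32 =806
r92=1011100 pc4: +16 =822
r93=1011101 pc5: +32 =854

Answer: 854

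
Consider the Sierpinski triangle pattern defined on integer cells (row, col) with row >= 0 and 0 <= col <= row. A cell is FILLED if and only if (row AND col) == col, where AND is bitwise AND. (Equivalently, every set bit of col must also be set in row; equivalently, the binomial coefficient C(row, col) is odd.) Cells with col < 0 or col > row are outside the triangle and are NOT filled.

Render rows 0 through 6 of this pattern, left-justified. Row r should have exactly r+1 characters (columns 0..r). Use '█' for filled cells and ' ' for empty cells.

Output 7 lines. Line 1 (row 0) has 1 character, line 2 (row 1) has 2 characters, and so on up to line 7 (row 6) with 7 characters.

Answer: █
██
█ █
████
█   █
██  ██
█ █ █ █

Derivation:
r0=0: █
r1=1: ██
r2=10: █ █
r3=11: ████
r4=100: █   █
r5=101: ██  ██
r6=110: █ █ █ █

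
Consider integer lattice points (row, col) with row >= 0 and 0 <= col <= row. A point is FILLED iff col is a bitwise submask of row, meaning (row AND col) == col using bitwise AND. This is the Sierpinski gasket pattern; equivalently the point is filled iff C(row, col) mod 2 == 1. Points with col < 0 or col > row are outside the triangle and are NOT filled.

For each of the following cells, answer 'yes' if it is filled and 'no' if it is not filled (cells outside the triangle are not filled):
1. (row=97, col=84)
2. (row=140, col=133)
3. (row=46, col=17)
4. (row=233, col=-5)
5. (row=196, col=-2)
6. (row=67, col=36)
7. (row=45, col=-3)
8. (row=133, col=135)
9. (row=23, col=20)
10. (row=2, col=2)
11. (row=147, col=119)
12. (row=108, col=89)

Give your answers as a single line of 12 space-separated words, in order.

Answer: no no no no no no no no yes yes no no

Derivation:
(97,84): row=0b1100001, col=0b1010100, row AND col = 0b1000000 = 64; 64 != 84 -> empty
(140,133): row=0b10001100, col=0b10000101, row AND col = 0b10000100 = 132; 132 != 133 -> empty
(46,17): row=0b101110, col=0b10001, row AND col = 0b0 = 0; 0 != 17 -> empty
(233,-5): col outside [0, 233] -> not filled
(196,-2): col outside [0, 196] -> not filled
(67,36): row=0b1000011, col=0b100100, row AND col = 0b0 = 0; 0 != 36 -> empty
(45,-3): col outside [0, 45] -> not filled
(133,135): col outside [0, 133] -> not filled
(23,20): row=0b10111, col=0b10100, row AND col = 0b10100 = 20; 20 == 20 -> filled
(2,2): row=0b10, col=0b10, row AND col = 0b10 = 2; 2 == 2 -> filled
(147,119): row=0b10010011, col=0b1110111, row AND col = 0b10011 = 19; 19 != 119 -> empty
(108,89): row=0b1101100, col=0b1011001, row AND col = 0b1001000 = 72; 72 != 89 -> empty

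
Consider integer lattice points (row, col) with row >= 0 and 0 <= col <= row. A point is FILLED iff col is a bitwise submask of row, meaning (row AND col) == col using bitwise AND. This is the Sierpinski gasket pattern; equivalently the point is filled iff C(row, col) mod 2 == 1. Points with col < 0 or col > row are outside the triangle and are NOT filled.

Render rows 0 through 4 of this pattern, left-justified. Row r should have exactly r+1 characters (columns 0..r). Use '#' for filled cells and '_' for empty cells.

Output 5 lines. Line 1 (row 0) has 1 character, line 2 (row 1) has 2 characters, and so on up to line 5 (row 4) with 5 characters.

r0=0: #
r1=1: ##
r2=10: #_#
r3=11: ####
r4=100: #___#

Answer: #
##
#_#
####
#___#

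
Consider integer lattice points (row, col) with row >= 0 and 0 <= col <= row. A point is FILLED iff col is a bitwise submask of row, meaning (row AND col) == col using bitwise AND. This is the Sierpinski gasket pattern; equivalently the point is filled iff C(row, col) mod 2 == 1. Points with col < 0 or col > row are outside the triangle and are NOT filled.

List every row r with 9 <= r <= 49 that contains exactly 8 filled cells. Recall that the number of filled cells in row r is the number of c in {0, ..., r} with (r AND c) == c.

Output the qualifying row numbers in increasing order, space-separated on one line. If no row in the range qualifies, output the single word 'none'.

Answer: 11 13 14 19 21 22 25 26 28 35 37 38 41 42 44 49

Derivation:
Row r has 2^popcount(r) filled cells, so we need popcount(r) = log2(8) = 3.
Scan r = 9..49 and keep those with exactly 3 one-bits:
r=9=1001 popcount=2 -> skip
r=10=1010 popcount=2 -> skip
r=11=1011 popcount=3 -> KEEP
r=12=1100 popcount=2 -> skip
r=13=1101 popcount=3 -> KEEP
r=14=1110 popcount=3 -> KEEP
r=15=1111 popcount=4 -> skip
r=16=10000 popcount=1 -> skip
r=17=10001 popcount=2 -> skip
r=18=10010 popcount=2 -> skip
r=19=10011 popcount=3 -> KEEP
r=20=10100 popcount=2 -> skip
r=21=10101 popcount=3 -> KEEP
r=22=10110 popcount=3 -> KEEP
r=23=10111 popcount=4 -> skip
r=24=11000 popcount=2 -> skip
r=25=11001 popcount=3 -> KEEP
r=26=11010 popcount=3 -> KEEP
r=27=11011 popcount=4 -> skip
r=28=11100 popcount=3 -> KEEP
r=29=11101 popcount=4 -> skip
r=30=11110 popcount=4 -> skip
r=31=11111 popcount=5 -> skip
r=32=100000 popcount=1 -> skip
r=33=100001 popcount=2 -> skip
r=34=100010 popcount=2 -> skip
r=35=100011 popcount=3 -> KEEP
r=36=100100 popcount=2 -> skip
r=37=100101 popcount=3 -> KEEP
r=38=100110 popcount=3 -> KEEP
r=39=100111 popcount=4 -> skip
r=40=101000 popcount=2 -> skip
r=41=101001 popcount=3 -> KEEP
r=42=101010 popcount=3 -> KEEP
r=43=101011 popcount=4 -> skip
r=44=101100 popcount=3 -> KEEP
r=45=101101 popcount=4 -> skip
r=46=101110 popcount=4 -> skip
r=47=101111 popcount=5 -> skip
r=48=110000 popcount=2 -> skip
r=49=110001 popcount=3 -> KEEP
Kept rows: 11 13 14 19 21 22 25 26 28 35 37 38 41 42 44 49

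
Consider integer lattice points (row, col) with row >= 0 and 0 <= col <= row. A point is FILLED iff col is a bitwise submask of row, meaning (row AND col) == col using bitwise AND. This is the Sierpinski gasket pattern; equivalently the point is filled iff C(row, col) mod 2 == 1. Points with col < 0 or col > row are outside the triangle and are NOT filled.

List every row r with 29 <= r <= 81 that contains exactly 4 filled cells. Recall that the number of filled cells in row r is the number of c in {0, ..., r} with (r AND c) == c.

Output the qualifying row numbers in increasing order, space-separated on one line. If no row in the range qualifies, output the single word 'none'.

Answer: 33 34 36 40 48 65 66 68 72 80

Derivation:
Row r has 2^popcount(r) filled cells, so we need popcount(r) = log2(4) = 2.
Scan r = 29..81 and keep those with exactly 2 one-bits:
r=29=11101 popcount=4 -> skip
r=30=11110 popcount=4 -> skip
r=31=11111 popcount=5 -> skip
r=32=100000 popcount=1 -> skip
r=33=100001 popcount=2 -> KEEP
r=34=100010 popcount=2 -> KEEP
r=35=100011 popcount=3 -> skip
r=36=100100 popcount=2 -> KEEP
r=37=100101 popcount=3 -> skip
r=38=100110 popcount=3 -> skip
r=39=100111 popcount=4 -> skip
r=40=101000 popcount=2 -> KEEP
r=41=101001 popcount=3 -> skip
r=42=101010 popcount=3 -> skip
r=43=101011 popcount=4 -> skip
r=44=101100 popcount=3 -> skip
r=45=101101 popcount=4 -> skip
r=46=101110 popcount=4 -> skip
r=47=101111 popcount=5 -> skip
r=48=110000 popcount=2 -> KEEP
r=49=110001 popcount=3 -> skip
r=50=110010 popcount=3 -> skip
r=51=110011 popcount=4 -> skip
r=52=110100 popcount=3 -> skip
r=53=110101 popcount=4 -> skip
r=54=110110 popcount=4 -> skip
r=55=110111 popcount=5 -> skip
r=56=111000 popcount=3 -> skip
r=57=111001 popcount=4 -> skip
r=58=111010 popcount=4 -> skip
r=59=111011 popcount=5 -> skip
r=60=111100 popcount=4 -> skip
r=61=111101 popcount=5 -> skip
r=62=111110 popcount=5 -> skip
r=63=111111 popcount=6 -> skip
r=64=1000000 popcount=1 -> skip
r=65=1000001 popcount=2 -> KEEP
r=66=1000010 popcount=2 -> KEEP
r=67=1000011 popcount=3 -> skip
r=68=1000100 popcount=2 -> KEEP
r=69=1000101 popcount=3 -> skip
r=70=1000110 popcount=3 -> skip
r=71=1000111 popcount=4 -> skip
r=72=1001000 popcount=2 -> KEEP
r=73=1001001 popcount=3 -> skip
r=74=1001010 popcount=3 -> skip
r=75=1001011 popcount=4 -> skip
r=76=1001100 popcount=3 -> skip
r=77=1001101 popcount=4 -> skip
r=78=1001110 popcount=4 -> skip
r=79=1001111 popcount=5 -> skip
r=80=1010000 popcount=2 -> KEEP
r=81=1010001 popcount=3 -> skip
Kept rows: 33 34 36 40 48 65 66 68 72 80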